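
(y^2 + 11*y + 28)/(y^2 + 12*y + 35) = (y + 4)/(y + 5)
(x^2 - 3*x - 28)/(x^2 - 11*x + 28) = (x + 4)/(x - 4)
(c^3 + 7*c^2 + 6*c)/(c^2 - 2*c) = (c^2 + 7*c + 6)/(c - 2)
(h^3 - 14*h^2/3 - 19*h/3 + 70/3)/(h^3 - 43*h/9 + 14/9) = 3*(h - 5)/(3*h - 1)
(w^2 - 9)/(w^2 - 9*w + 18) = (w + 3)/(w - 6)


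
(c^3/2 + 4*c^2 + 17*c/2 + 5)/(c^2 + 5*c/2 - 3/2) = (c^3 + 8*c^2 + 17*c + 10)/(2*c^2 + 5*c - 3)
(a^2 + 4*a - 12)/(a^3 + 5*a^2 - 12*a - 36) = (a - 2)/(a^2 - a - 6)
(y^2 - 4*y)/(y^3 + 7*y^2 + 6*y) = (y - 4)/(y^2 + 7*y + 6)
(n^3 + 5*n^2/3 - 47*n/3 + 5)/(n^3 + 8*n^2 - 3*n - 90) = (n - 1/3)/(n + 6)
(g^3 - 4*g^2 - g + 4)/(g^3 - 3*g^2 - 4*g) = (g - 1)/g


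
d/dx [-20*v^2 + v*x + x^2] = v + 2*x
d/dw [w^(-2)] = -2/w^3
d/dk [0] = 0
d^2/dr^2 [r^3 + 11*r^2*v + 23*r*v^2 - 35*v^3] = 6*r + 22*v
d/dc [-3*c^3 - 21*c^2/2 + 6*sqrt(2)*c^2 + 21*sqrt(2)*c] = -9*c^2 - 21*c + 12*sqrt(2)*c + 21*sqrt(2)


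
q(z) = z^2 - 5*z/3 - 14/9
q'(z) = 2*z - 5/3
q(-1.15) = 1.68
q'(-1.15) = -3.97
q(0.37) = -2.04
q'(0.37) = -0.93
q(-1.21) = 1.93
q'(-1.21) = -4.09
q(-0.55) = -0.34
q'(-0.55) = -2.77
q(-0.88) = 0.69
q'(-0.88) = -3.43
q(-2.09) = 6.30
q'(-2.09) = -5.85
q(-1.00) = 1.11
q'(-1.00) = -3.67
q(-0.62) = -0.14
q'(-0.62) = -2.91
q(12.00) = 122.44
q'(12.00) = 22.33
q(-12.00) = 162.44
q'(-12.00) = -25.67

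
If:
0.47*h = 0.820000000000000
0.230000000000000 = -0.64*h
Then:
No Solution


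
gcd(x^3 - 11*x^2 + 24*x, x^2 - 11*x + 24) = x^2 - 11*x + 24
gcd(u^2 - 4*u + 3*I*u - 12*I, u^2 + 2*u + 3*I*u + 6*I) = u + 3*I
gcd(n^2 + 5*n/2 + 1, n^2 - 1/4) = n + 1/2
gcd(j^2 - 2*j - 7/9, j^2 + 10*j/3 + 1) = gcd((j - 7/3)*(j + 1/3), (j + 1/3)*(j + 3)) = j + 1/3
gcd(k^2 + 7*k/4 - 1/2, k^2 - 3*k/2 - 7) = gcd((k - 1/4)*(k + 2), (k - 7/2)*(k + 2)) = k + 2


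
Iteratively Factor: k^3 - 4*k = (k - 2)*(k^2 + 2*k) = (k - 2)*(k + 2)*(k)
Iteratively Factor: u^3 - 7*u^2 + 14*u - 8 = (u - 4)*(u^2 - 3*u + 2) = (u - 4)*(u - 1)*(u - 2)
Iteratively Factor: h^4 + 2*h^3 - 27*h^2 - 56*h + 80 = (h + 4)*(h^3 - 2*h^2 - 19*h + 20) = (h + 4)^2*(h^2 - 6*h + 5) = (h - 5)*(h + 4)^2*(h - 1)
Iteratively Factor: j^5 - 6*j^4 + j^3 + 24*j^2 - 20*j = (j)*(j^4 - 6*j^3 + j^2 + 24*j - 20) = j*(j - 2)*(j^3 - 4*j^2 - 7*j + 10) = j*(j - 5)*(j - 2)*(j^2 + j - 2) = j*(j - 5)*(j - 2)*(j - 1)*(j + 2)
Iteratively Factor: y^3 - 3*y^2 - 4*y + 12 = (y - 3)*(y^2 - 4) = (y - 3)*(y + 2)*(y - 2)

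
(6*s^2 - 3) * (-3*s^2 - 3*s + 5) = -18*s^4 - 18*s^3 + 39*s^2 + 9*s - 15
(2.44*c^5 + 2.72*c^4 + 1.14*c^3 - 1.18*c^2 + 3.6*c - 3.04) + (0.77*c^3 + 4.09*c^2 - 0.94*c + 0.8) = 2.44*c^5 + 2.72*c^4 + 1.91*c^3 + 2.91*c^2 + 2.66*c - 2.24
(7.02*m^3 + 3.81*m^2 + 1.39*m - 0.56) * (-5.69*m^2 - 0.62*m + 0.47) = -39.9438*m^5 - 26.0313*m^4 - 6.9719*m^3 + 4.1153*m^2 + 1.0005*m - 0.2632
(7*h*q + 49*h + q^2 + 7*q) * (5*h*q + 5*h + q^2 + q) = 35*h^2*q^2 + 280*h^2*q + 245*h^2 + 12*h*q^3 + 96*h*q^2 + 84*h*q + q^4 + 8*q^3 + 7*q^2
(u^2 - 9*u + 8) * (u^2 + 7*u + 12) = u^4 - 2*u^3 - 43*u^2 - 52*u + 96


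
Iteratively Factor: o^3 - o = (o + 1)*(o^2 - o) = (o - 1)*(o + 1)*(o)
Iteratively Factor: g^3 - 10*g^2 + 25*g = (g - 5)*(g^2 - 5*g) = g*(g - 5)*(g - 5)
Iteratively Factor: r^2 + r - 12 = (r - 3)*(r + 4)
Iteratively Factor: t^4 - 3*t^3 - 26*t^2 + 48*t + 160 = (t + 2)*(t^3 - 5*t^2 - 16*t + 80) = (t - 4)*(t + 2)*(t^2 - t - 20) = (t - 5)*(t - 4)*(t + 2)*(t + 4)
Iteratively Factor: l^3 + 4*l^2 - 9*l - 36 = (l + 3)*(l^2 + l - 12) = (l - 3)*(l + 3)*(l + 4)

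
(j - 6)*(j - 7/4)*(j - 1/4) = j^3 - 8*j^2 + 199*j/16 - 21/8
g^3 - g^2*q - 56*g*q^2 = g*(g - 8*q)*(g + 7*q)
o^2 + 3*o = o*(o + 3)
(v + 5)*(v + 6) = v^2 + 11*v + 30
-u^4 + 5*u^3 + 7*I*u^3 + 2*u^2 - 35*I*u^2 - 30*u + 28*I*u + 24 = (u - 4)*(u - 6*I)*(I*u + 1)*(I*u - I)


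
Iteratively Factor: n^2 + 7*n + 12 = (n + 4)*(n + 3)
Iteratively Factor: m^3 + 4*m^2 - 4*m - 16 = (m + 4)*(m^2 - 4) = (m - 2)*(m + 4)*(m + 2)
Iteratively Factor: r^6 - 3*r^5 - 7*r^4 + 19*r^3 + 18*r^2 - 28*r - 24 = (r + 2)*(r^5 - 5*r^4 + 3*r^3 + 13*r^2 - 8*r - 12) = (r + 1)*(r + 2)*(r^4 - 6*r^3 + 9*r^2 + 4*r - 12) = (r - 2)*(r + 1)*(r + 2)*(r^3 - 4*r^2 + r + 6) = (r - 2)*(r + 1)^2*(r + 2)*(r^2 - 5*r + 6) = (r - 3)*(r - 2)*(r + 1)^2*(r + 2)*(r - 2)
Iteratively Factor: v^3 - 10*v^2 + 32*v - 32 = (v - 2)*(v^2 - 8*v + 16) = (v - 4)*(v - 2)*(v - 4)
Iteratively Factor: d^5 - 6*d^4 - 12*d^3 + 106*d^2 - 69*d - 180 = (d - 3)*(d^4 - 3*d^3 - 21*d^2 + 43*d + 60) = (d - 3)*(d + 4)*(d^3 - 7*d^2 + 7*d + 15) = (d - 3)^2*(d + 4)*(d^2 - 4*d - 5) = (d - 5)*(d - 3)^2*(d + 4)*(d + 1)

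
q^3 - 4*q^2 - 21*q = q*(q - 7)*(q + 3)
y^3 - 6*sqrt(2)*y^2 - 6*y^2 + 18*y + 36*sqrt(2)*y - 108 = (y - 6)*(y - 3*sqrt(2))^2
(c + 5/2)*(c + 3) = c^2 + 11*c/2 + 15/2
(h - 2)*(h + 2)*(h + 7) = h^3 + 7*h^2 - 4*h - 28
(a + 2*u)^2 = a^2 + 4*a*u + 4*u^2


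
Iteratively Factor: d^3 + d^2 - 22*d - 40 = (d + 4)*(d^2 - 3*d - 10) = (d + 2)*(d + 4)*(d - 5)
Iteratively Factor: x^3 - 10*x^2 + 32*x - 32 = (x - 2)*(x^2 - 8*x + 16) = (x - 4)*(x - 2)*(x - 4)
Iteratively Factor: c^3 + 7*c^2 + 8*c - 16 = (c + 4)*(c^2 + 3*c - 4) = (c - 1)*(c + 4)*(c + 4)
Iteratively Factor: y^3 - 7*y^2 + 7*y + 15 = (y - 3)*(y^2 - 4*y - 5) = (y - 5)*(y - 3)*(y + 1)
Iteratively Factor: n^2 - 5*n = (n)*(n - 5)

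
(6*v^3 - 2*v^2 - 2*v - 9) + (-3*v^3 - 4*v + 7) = 3*v^3 - 2*v^2 - 6*v - 2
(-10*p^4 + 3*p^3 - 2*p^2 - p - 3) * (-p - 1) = 10*p^5 + 7*p^4 - p^3 + 3*p^2 + 4*p + 3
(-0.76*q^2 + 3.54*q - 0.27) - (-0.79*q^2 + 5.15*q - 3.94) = 0.03*q^2 - 1.61*q + 3.67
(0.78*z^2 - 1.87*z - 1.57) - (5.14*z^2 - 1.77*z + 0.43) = -4.36*z^2 - 0.1*z - 2.0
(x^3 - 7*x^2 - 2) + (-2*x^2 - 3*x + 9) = x^3 - 9*x^2 - 3*x + 7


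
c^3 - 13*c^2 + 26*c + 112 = (c - 8)*(c - 7)*(c + 2)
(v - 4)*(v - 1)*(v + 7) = v^3 + 2*v^2 - 31*v + 28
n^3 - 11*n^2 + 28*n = n*(n - 7)*(n - 4)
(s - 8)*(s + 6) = s^2 - 2*s - 48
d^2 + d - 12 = (d - 3)*(d + 4)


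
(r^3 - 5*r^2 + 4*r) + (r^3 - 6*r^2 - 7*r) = 2*r^3 - 11*r^2 - 3*r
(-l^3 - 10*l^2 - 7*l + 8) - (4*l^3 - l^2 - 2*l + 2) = -5*l^3 - 9*l^2 - 5*l + 6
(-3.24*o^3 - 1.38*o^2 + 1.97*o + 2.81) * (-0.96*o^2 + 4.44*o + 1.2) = 3.1104*o^5 - 13.0608*o^4 - 11.9064*o^3 + 4.3932*o^2 + 14.8404*o + 3.372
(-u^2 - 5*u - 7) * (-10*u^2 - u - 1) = 10*u^4 + 51*u^3 + 76*u^2 + 12*u + 7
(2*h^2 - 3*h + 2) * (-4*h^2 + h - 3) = -8*h^4 + 14*h^3 - 17*h^2 + 11*h - 6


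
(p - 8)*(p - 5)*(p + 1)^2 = p^4 - 11*p^3 + 15*p^2 + 67*p + 40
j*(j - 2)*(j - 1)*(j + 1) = j^4 - 2*j^3 - j^2 + 2*j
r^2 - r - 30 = (r - 6)*(r + 5)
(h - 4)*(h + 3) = h^2 - h - 12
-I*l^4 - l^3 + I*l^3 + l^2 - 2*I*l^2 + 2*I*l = l*(l - 1)*(l - 2*I)*(-I*l + 1)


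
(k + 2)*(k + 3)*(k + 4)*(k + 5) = k^4 + 14*k^3 + 71*k^2 + 154*k + 120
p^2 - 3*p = p*(p - 3)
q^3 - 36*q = q*(q - 6)*(q + 6)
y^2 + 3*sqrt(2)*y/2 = y*(y + 3*sqrt(2)/2)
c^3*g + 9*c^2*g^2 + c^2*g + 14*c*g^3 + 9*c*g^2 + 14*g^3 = (c + 2*g)*(c + 7*g)*(c*g + g)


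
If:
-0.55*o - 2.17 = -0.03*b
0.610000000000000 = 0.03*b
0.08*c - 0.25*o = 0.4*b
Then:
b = 20.33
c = 92.80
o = -2.84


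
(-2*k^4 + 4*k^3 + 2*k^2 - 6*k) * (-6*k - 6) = 12*k^5 - 12*k^4 - 36*k^3 + 24*k^2 + 36*k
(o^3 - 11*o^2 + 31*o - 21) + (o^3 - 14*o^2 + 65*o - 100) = 2*o^3 - 25*o^2 + 96*o - 121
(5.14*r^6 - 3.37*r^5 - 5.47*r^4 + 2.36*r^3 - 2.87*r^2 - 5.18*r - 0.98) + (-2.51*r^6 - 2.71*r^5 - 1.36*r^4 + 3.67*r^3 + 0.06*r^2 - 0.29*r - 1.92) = 2.63*r^6 - 6.08*r^5 - 6.83*r^4 + 6.03*r^3 - 2.81*r^2 - 5.47*r - 2.9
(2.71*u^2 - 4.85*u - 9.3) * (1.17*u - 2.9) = 3.1707*u^3 - 13.5335*u^2 + 3.184*u + 26.97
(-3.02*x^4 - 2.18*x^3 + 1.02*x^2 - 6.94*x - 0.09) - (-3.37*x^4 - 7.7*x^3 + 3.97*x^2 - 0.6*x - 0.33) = 0.35*x^4 + 5.52*x^3 - 2.95*x^2 - 6.34*x + 0.24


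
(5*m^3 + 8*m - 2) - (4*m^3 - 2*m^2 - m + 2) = m^3 + 2*m^2 + 9*m - 4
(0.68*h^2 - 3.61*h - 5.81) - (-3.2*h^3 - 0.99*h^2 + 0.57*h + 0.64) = 3.2*h^3 + 1.67*h^2 - 4.18*h - 6.45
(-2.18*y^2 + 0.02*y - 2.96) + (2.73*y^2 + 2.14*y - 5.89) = 0.55*y^2 + 2.16*y - 8.85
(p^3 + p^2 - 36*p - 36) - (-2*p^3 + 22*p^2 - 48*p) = 3*p^3 - 21*p^2 + 12*p - 36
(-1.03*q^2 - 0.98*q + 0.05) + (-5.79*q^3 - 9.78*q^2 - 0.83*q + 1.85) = -5.79*q^3 - 10.81*q^2 - 1.81*q + 1.9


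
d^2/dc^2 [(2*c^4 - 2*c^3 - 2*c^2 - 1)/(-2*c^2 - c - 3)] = 2*(-8*c^6 - 12*c^5 - 42*c^4 - 62*c^3 - 114*c^2 + 60*c + 13)/(8*c^6 + 12*c^5 + 42*c^4 + 37*c^3 + 63*c^2 + 27*c + 27)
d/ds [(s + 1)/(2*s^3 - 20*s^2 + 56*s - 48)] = (-s^2 + 3*s/2 + 13)/(s^5 - 18*s^4 + 120*s^3 - 368*s^2 + 528*s - 288)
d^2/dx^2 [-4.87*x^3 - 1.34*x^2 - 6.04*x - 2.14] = -29.22*x - 2.68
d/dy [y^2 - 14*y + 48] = 2*y - 14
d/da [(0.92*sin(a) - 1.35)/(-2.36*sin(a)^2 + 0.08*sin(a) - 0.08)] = (2.1712*sin(a)^2 - 6.372*sin(a) + 0.0344)*cos(a)/(5.5696*sin(a)^4 - 0.3776*sin(a)^3 + 0.384*sin(a)^2 - 0.0128*sin(a) + 0.0064)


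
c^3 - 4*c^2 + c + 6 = (c - 3)*(c - 2)*(c + 1)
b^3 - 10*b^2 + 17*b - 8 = (b - 8)*(b - 1)^2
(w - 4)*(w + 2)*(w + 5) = w^3 + 3*w^2 - 18*w - 40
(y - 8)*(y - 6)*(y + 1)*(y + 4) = y^4 - 9*y^3 - 18*y^2 + 184*y + 192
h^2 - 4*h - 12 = (h - 6)*(h + 2)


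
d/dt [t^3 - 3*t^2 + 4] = 3*t*(t - 2)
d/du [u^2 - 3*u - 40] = 2*u - 3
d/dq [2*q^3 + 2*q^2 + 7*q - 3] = 6*q^2 + 4*q + 7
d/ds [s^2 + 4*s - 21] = 2*s + 4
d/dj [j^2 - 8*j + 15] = 2*j - 8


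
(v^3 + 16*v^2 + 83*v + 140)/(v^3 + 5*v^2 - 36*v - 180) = (v^2 + 11*v + 28)/(v^2 - 36)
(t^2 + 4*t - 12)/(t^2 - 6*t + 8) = (t + 6)/(t - 4)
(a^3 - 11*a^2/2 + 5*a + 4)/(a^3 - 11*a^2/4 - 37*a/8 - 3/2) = 4*(a - 2)/(4*a + 3)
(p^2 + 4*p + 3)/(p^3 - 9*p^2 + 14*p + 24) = (p + 3)/(p^2 - 10*p + 24)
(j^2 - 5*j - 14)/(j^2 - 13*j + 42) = (j + 2)/(j - 6)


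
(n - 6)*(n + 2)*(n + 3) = n^3 - n^2 - 24*n - 36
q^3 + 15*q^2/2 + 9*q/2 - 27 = (q - 3/2)*(q + 3)*(q + 6)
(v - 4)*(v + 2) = v^2 - 2*v - 8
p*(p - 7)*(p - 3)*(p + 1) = p^4 - 9*p^3 + 11*p^2 + 21*p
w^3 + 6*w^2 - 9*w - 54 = (w - 3)*(w + 3)*(w + 6)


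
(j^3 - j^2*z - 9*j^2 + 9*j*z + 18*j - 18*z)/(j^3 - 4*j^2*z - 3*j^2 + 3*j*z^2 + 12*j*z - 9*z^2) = (6 - j)/(-j + 3*z)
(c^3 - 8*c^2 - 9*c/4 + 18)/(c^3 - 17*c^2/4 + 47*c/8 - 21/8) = 2*(2*c^2 - 13*c - 24)/(4*c^2 - 11*c + 7)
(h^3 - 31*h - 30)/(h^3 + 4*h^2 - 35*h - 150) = (h + 1)/(h + 5)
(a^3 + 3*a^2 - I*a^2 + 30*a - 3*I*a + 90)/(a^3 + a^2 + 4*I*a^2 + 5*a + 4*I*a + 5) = (a^2 + a*(3 - 6*I) - 18*I)/(a^2 + a*(1 - I) - I)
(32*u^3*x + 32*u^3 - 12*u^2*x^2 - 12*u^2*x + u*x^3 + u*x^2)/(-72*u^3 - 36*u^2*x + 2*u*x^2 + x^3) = u*(-32*u^2*x - 32*u^2 + 12*u*x^2 + 12*u*x - x^3 - x^2)/(72*u^3 + 36*u^2*x - 2*u*x^2 - x^3)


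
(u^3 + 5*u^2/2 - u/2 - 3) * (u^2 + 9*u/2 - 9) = u^5 + 7*u^4 + 7*u^3/4 - 111*u^2/4 - 9*u + 27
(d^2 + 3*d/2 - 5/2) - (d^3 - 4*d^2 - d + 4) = -d^3 + 5*d^2 + 5*d/2 - 13/2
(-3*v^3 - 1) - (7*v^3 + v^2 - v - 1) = -10*v^3 - v^2 + v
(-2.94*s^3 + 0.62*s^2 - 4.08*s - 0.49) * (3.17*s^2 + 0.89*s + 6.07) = -9.3198*s^5 - 0.6512*s^4 - 30.2276*s^3 - 1.4211*s^2 - 25.2017*s - 2.9743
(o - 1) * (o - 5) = o^2 - 6*o + 5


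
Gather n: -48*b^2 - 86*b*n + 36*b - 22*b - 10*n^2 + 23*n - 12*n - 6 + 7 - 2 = -48*b^2 + 14*b - 10*n^2 + n*(11 - 86*b) - 1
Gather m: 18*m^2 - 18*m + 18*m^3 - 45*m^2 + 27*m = 18*m^3 - 27*m^2 + 9*m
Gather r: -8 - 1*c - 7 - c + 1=-2*c - 14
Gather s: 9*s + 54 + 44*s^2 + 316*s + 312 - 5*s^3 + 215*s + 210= -5*s^3 + 44*s^2 + 540*s + 576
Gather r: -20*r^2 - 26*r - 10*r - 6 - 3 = -20*r^2 - 36*r - 9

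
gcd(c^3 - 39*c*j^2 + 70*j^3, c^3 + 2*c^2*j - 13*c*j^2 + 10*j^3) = c - 2*j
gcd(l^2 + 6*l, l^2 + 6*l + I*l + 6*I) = l + 6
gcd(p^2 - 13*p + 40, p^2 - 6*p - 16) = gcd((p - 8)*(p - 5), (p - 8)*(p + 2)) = p - 8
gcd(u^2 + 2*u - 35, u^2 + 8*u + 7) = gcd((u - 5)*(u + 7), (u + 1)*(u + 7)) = u + 7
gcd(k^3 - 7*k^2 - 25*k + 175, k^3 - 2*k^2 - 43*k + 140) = k - 5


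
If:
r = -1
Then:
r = -1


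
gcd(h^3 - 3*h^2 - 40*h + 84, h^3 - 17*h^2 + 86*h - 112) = h^2 - 9*h + 14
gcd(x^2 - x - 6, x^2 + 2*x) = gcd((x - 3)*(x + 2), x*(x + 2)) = x + 2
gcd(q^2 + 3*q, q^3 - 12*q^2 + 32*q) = q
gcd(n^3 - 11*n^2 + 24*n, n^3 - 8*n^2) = n^2 - 8*n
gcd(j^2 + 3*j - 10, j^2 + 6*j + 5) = j + 5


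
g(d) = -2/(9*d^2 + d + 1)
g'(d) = -2*(-18*d - 1)/(9*d^2 + d + 1)^2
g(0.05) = -1.86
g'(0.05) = 3.30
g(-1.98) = -0.06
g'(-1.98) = -0.06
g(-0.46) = -0.82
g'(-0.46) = -2.44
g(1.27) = -0.12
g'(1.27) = 0.17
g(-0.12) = -1.98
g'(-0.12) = -2.28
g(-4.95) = -0.01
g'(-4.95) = -0.00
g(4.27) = -0.01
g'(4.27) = 0.01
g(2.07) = -0.05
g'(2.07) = 0.04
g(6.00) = -0.00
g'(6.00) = 0.00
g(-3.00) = -0.03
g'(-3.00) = -0.02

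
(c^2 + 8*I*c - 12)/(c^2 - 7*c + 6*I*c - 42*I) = (c + 2*I)/(c - 7)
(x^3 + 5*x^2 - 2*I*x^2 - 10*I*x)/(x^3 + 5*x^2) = (x - 2*I)/x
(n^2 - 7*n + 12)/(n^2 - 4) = (n^2 - 7*n + 12)/(n^2 - 4)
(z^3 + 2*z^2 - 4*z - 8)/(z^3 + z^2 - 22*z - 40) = (z^2 - 4)/(z^2 - z - 20)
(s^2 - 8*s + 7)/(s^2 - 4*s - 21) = (s - 1)/(s + 3)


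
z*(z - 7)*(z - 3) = z^3 - 10*z^2 + 21*z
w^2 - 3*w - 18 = (w - 6)*(w + 3)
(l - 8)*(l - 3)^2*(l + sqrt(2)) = l^4 - 14*l^3 + sqrt(2)*l^3 - 14*sqrt(2)*l^2 + 57*l^2 - 72*l + 57*sqrt(2)*l - 72*sqrt(2)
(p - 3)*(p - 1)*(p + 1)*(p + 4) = p^4 + p^3 - 13*p^2 - p + 12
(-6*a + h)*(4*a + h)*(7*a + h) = -168*a^3 - 38*a^2*h + 5*a*h^2 + h^3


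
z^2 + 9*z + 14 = (z + 2)*(z + 7)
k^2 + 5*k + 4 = (k + 1)*(k + 4)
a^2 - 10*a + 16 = (a - 8)*(a - 2)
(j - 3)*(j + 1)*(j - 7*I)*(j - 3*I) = j^4 - 2*j^3 - 10*I*j^3 - 24*j^2 + 20*I*j^2 + 42*j + 30*I*j + 63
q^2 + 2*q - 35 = (q - 5)*(q + 7)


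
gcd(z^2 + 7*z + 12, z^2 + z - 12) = z + 4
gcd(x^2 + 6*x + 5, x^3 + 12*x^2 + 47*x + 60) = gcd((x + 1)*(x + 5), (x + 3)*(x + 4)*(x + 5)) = x + 5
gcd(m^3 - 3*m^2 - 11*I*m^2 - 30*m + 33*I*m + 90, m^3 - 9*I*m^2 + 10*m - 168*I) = m - 6*I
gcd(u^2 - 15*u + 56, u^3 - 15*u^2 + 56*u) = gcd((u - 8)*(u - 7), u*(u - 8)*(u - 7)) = u^2 - 15*u + 56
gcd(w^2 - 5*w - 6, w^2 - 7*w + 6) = w - 6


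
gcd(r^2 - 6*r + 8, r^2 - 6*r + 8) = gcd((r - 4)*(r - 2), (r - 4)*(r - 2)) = r^2 - 6*r + 8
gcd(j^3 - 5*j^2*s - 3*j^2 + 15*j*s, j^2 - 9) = j - 3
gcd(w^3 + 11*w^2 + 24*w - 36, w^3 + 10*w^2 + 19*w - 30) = w^2 + 5*w - 6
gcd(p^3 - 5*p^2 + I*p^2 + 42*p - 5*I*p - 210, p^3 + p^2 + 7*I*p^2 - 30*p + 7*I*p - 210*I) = p^2 + p*(-5 + 7*I) - 35*I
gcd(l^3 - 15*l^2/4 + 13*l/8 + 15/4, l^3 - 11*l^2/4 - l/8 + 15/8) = l^2 - 7*l/4 - 15/8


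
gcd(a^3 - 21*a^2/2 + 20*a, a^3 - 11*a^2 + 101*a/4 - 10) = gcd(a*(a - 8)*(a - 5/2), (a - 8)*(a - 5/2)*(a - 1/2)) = a^2 - 21*a/2 + 20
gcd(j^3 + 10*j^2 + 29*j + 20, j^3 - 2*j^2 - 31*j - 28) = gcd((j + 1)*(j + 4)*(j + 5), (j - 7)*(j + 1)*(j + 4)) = j^2 + 5*j + 4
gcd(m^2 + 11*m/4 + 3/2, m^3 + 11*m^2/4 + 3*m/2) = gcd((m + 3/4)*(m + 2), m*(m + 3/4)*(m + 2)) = m^2 + 11*m/4 + 3/2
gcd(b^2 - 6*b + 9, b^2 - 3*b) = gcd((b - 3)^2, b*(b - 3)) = b - 3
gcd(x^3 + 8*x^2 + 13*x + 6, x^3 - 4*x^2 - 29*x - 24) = x + 1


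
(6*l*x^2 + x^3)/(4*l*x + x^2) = x*(6*l + x)/(4*l + x)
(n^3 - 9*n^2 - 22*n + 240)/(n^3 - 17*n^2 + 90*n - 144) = (n + 5)/(n - 3)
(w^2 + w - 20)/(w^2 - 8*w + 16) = (w + 5)/(w - 4)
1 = 1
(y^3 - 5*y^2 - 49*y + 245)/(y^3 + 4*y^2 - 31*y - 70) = (y - 7)/(y + 2)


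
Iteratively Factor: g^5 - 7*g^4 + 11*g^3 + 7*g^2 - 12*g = (g)*(g^4 - 7*g^3 + 11*g^2 + 7*g - 12) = g*(g - 4)*(g^3 - 3*g^2 - g + 3) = g*(g - 4)*(g - 3)*(g^2 - 1) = g*(g - 4)*(g - 3)*(g + 1)*(g - 1)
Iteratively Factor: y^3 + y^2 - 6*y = (y)*(y^2 + y - 6) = y*(y - 2)*(y + 3)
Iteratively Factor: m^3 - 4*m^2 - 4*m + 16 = (m + 2)*(m^2 - 6*m + 8) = (m - 2)*(m + 2)*(m - 4)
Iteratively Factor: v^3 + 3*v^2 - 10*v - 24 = (v + 2)*(v^2 + v - 12) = (v - 3)*(v + 2)*(v + 4)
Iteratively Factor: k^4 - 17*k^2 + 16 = (k + 4)*(k^3 - 4*k^2 - k + 4) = (k - 4)*(k + 4)*(k^2 - 1) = (k - 4)*(k - 1)*(k + 4)*(k + 1)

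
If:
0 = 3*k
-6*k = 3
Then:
No Solution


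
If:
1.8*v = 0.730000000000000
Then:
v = 0.41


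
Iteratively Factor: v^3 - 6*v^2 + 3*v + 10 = (v - 2)*(v^2 - 4*v - 5) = (v - 2)*(v + 1)*(v - 5)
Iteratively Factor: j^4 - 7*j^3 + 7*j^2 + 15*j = (j + 1)*(j^3 - 8*j^2 + 15*j) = j*(j + 1)*(j^2 - 8*j + 15) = j*(j - 5)*(j + 1)*(j - 3)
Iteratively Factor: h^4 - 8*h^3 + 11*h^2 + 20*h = (h + 1)*(h^3 - 9*h^2 + 20*h) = h*(h + 1)*(h^2 - 9*h + 20) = h*(h - 5)*(h + 1)*(h - 4)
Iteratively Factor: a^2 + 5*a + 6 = (a + 2)*(a + 3)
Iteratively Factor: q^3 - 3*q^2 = (q - 3)*(q^2) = q*(q - 3)*(q)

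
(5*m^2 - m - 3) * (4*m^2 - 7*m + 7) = 20*m^4 - 39*m^3 + 30*m^2 + 14*m - 21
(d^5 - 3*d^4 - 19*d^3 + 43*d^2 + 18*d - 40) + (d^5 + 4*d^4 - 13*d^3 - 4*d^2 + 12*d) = 2*d^5 + d^4 - 32*d^3 + 39*d^2 + 30*d - 40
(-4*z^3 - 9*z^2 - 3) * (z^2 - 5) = -4*z^5 - 9*z^4 + 20*z^3 + 42*z^2 + 15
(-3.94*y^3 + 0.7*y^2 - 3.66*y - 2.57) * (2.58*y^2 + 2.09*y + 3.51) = -10.1652*y^5 - 6.4286*y^4 - 21.8092*y^3 - 11.823*y^2 - 18.2179*y - 9.0207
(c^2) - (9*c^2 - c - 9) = -8*c^2 + c + 9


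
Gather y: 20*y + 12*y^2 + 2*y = 12*y^2 + 22*y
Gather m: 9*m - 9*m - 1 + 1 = 0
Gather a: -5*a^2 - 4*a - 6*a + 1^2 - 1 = -5*a^2 - 10*a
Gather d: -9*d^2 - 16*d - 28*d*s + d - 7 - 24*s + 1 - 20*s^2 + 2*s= -9*d^2 + d*(-28*s - 15) - 20*s^2 - 22*s - 6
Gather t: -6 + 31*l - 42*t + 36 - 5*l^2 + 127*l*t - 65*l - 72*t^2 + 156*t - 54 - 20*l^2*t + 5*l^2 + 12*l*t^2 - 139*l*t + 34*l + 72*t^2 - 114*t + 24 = 12*l*t^2 + t*(-20*l^2 - 12*l)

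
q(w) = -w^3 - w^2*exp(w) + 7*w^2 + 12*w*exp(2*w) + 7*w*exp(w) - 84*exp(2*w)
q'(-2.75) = -63.01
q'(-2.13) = -47.33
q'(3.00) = -33611.91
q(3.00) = -19087.56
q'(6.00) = -1952678.07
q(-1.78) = 22.19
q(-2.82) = 76.02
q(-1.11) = -3.54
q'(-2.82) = -65.03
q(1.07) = -579.53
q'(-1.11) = -39.00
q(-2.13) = 37.56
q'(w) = -w^2*exp(w) - 3*w^2 + 24*w*exp(2*w) + 5*w*exp(w) + 14*w - 156*exp(2*w) + 7*exp(w)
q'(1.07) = -1063.43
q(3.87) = -85703.01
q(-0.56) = -29.65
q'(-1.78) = -40.93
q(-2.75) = 71.54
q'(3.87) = -144525.07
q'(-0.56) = -61.85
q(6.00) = -1950600.92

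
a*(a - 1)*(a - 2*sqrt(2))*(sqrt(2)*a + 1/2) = sqrt(2)*a^4 - 7*a^3/2 - sqrt(2)*a^3 - sqrt(2)*a^2 + 7*a^2/2 + sqrt(2)*a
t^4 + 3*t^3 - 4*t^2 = t^2*(t - 1)*(t + 4)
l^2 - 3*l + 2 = (l - 2)*(l - 1)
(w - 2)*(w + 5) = w^2 + 3*w - 10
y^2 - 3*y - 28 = (y - 7)*(y + 4)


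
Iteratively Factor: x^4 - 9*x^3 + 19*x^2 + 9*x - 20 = (x + 1)*(x^3 - 10*x^2 + 29*x - 20) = (x - 4)*(x + 1)*(x^2 - 6*x + 5) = (x - 5)*(x - 4)*(x + 1)*(x - 1)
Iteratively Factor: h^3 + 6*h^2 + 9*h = (h)*(h^2 + 6*h + 9) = h*(h + 3)*(h + 3)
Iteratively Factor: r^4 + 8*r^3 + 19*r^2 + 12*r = (r + 1)*(r^3 + 7*r^2 + 12*r) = (r + 1)*(r + 4)*(r^2 + 3*r) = (r + 1)*(r + 3)*(r + 4)*(r)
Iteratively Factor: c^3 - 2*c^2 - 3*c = (c)*(c^2 - 2*c - 3) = c*(c - 3)*(c + 1)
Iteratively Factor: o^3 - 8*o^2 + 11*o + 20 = (o - 4)*(o^2 - 4*o - 5) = (o - 4)*(o + 1)*(o - 5)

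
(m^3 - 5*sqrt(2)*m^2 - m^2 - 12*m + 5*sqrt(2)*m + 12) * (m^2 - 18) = m^5 - 5*sqrt(2)*m^4 - m^4 - 30*m^3 + 5*sqrt(2)*m^3 + 30*m^2 + 90*sqrt(2)*m^2 - 90*sqrt(2)*m + 216*m - 216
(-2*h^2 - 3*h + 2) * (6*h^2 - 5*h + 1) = -12*h^4 - 8*h^3 + 25*h^2 - 13*h + 2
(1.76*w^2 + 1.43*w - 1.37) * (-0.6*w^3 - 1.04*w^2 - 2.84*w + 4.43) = -1.056*w^5 - 2.6884*w^4 - 5.6636*w^3 + 5.1604*w^2 + 10.2257*w - 6.0691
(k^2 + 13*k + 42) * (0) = 0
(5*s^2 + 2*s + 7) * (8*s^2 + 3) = 40*s^4 + 16*s^3 + 71*s^2 + 6*s + 21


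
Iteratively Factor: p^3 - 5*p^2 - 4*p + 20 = (p + 2)*(p^2 - 7*p + 10) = (p - 5)*(p + 2)*(p - 2)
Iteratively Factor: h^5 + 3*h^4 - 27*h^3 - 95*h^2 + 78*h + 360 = (h - 2)*(h^4 + 5*h^3 - 17*h^2 - 129*h - 180) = (h - 5)*(h - 2)*(h^3 + 10*h^2 + 33*h + 36) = (h - 5)*(h - 2)*(h + 3)*(h^2 + 7*h + 12) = (h - 5)*(h - 2)*(h + 3)*(h + 4)*(h + 3)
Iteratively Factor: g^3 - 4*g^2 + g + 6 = (g - 3)*(g^2 - g - 2) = (g - 3)*(g - 2)*(g + 1)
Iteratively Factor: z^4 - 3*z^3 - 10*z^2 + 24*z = (z - 2)*(z^3 - z^2 - 12*z) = (z - 4)*(z - 2)*(z^2 + 3*z) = (z - 4)*(z - 2)*(z + 3)*(z)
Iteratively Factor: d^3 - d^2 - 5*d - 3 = (d - 3)*(d^2 + 2*d + 1) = (d - 3)*(d + 1)*(d + 1)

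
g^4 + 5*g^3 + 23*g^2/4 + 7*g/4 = g*(g + 1/2)*(g + 1)*(g + 7/2)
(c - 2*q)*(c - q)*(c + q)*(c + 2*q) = c^4 - 5*c^2*q^2 + 4*q^4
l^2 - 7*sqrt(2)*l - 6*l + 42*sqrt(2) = (l - 6)*(l - 7*sqrt(2))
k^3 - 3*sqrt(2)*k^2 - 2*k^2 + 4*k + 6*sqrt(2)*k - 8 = (k - 2)*(k - 2*sqrt(2))*(k - sqrt(2))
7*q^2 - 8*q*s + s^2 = (-7*q + s)*(-q + s)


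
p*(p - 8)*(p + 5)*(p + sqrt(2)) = p^4 - 3*p^3 + sqrt(2)*p^3 - 40*p^2 - 3*sqrt(2)*p^2 - 40*sqrt(2)*p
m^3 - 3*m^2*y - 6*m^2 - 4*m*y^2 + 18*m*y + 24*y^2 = (m - 6)*(m - 4*y)*(m + y)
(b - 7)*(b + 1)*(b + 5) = b^3 - b^2 - 37*b - 35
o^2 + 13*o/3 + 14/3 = (o + 2)*(o + 7/3)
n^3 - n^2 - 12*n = n*(n - 4)*(n + 3)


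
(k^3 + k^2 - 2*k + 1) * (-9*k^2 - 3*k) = -9*k^5 - 12*k^4 + 15*k^3 - 3*k^2 - 3*k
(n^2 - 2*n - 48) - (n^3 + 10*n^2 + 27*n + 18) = -n^3 - 9*n^2 - 29*n - 66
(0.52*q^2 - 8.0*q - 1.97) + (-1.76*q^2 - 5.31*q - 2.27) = -1.24*q^2 - 13.31*q - 4.24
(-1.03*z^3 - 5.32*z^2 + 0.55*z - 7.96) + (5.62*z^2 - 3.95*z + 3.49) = -1.03*z^3 + 0.3*z^2 - 3.4*z - 4.47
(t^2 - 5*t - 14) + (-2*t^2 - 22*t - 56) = -t^2 - 27*t - 70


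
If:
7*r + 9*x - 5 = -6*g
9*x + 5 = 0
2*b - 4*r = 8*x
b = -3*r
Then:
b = -4/3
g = 31/27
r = 4/9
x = -5/9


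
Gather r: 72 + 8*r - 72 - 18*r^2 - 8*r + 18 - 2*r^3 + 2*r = -2*r^3 - 18*r^2 + 2*r + 18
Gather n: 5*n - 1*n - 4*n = 0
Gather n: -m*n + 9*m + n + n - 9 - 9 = 9*m + n*(2 - m) - 18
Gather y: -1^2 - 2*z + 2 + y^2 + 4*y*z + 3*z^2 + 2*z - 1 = y^2 + 4*y*z + 3*z^2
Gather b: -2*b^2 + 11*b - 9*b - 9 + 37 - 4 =-2*b^2 + 2*b + 24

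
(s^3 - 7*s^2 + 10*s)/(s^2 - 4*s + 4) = s*(s - 5)/(s - 2)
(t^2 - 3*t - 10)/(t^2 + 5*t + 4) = (t^2 - 3*t - 10)/(t^2 + 5*t + 4)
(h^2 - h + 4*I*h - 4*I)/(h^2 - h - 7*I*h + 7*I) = (h + 4*I)/(h - 7*I)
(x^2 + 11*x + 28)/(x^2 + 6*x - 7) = (x + 4)/(x - 1)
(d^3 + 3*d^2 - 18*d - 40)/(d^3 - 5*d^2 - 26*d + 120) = (d + 2)/(d - 6)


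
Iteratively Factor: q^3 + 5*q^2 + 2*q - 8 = (q - 1)*(q^2 + 6*q + 8) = (q - 1)*(q + 2)*(q + 4)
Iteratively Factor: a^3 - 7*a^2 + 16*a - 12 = (a - 2)*(a^2 - 5*a + 6) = (a - 2)^2*(a - 3)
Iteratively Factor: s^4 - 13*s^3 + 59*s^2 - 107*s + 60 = (s - 1)*(s^3 - 12*s^2 + 47*s - 60) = (s - 3)*(s - 1)*(s^2 - 9*s + 20) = (s - 5)*(s - 3)*(s - 1)*(s - 4)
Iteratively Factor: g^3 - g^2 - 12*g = (g - 4)*(g^2 + 3*g) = g*(g - 4)*(g + 3)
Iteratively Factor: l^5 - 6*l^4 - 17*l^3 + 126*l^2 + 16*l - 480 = (l - 4)*(l^4 - 2*l^3 - 25*l^2 + 26*l + 120) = (l - 5)*(l - 4)*(l^3 + 3*l^2 - 10*l - 24) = (l - 5)*(l - 4)*(l + 2)*(l^2 + l - 12) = (l - 5)*(l - 4)*(l - 3)*(l + 2)*(l + 4)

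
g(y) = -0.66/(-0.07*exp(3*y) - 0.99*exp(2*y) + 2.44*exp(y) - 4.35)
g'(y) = -0.66*(0.21*exp(3*y) + 1.98*exp(2*y) - 2.44*exp(y))/(-0.07*exp(3*y) - 0.99*exp(2*y) + 2.44*exp(y) - 4.35)^2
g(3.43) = 0.00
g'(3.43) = -0.00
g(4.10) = 0.00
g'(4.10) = -0.00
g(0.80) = 0.14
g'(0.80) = -0.21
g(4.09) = 0.00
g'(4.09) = -0.00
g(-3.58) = 0.15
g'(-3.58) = 0.00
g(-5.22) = 0.15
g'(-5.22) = 0.00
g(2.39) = 0.00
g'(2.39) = -0.01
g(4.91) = 0.00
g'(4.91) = -0.00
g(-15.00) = 0.15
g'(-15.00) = 0.00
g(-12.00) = 0.15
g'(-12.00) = 0.00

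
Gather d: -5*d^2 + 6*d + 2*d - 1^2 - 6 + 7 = -5*d^2 + 8*d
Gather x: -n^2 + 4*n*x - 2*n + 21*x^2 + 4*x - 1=-n^2 - 2*n + 21*x^2 + x*(4*n + 4) - 1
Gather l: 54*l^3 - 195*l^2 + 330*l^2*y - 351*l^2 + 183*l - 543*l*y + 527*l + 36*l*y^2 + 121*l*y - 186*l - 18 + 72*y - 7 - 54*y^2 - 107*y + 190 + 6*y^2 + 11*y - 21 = 54*l^3 + l^2*(330*y - 546) + l*(36*y^2 - 422*y + 524) - 48*y^2 - 24*y + 144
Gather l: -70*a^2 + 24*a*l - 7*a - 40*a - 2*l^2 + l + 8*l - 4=-70*a^2 - 47*a - 2*l^2 + l*(24*a + 9) - 4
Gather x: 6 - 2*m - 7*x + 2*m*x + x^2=-2*m + x^2 + x*(2*m - 7) + 6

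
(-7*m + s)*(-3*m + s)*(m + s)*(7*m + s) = 147*m^4 + 98*m^3*s - 52*m^2*s^2 - 2*m*s^3 + s^4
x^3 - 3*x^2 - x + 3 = (x - 3)*(x - 1)*(x + 1)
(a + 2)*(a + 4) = a^2 + 6*a + 8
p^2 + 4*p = p*(p + 4)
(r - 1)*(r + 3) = r^2 + 2*r - 3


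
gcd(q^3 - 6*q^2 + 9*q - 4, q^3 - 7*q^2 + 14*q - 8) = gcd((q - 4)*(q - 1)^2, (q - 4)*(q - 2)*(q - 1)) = q^2 - 5*q + 4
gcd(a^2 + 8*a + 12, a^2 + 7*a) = 1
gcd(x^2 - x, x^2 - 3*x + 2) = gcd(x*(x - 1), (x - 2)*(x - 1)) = x - 1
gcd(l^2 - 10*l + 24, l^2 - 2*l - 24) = l - 6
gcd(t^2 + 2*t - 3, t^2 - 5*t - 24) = t + 3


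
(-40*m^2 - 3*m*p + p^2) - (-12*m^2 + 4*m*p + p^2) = -28*m^2 - 7*m*p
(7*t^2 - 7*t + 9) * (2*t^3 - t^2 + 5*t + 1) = 14*t^5 - 21*t^4 + 60*t^3 - 37*t^2 + 38*t + 9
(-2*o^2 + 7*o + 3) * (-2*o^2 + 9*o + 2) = 4*o^4 - 32*o^3 + 53*o^2 + 41*o + 6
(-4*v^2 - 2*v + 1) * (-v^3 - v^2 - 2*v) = 4*v^5 + 6*v^4 + 9*v^3 + 3*v^2 - 2*v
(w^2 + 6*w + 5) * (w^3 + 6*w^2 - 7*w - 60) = w^5 + 12*w^4 + 34*w^3 - 72*w^2 - 395*w - 300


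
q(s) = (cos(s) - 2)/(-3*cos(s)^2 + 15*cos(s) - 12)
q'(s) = (-6*sin(s)*cos(s) + 15*sin(s))*(cos(s) - 2)/(-3*cos(s)^2 + 15*cos(s) - 12)^2 - sin(s)/(-3*cos(s)^2 + 15*cos(s) - 12)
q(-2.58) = 0.11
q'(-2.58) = 0.02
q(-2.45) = 0.11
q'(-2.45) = 0.03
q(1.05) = 0.28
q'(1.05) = -0.40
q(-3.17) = 0.10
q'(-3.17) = -0.00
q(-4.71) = 0.17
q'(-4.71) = -0.12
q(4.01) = 0.12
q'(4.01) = 0.04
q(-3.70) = 0.11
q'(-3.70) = -0.02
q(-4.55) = 0.15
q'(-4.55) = -0.09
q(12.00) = 0.78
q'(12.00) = 2.46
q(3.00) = 0.10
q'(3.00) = -0.00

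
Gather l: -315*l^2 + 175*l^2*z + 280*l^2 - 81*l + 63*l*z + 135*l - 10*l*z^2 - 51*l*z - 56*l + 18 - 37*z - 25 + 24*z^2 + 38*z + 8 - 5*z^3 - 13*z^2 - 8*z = l^2*(175*z - 35) + l*(-10*z^2 + 12*z - 2) - 5*z^3 + 11*z^2 - 7*z + 1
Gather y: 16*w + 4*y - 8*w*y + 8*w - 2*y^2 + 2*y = 24*w - 2*y^2 + y*(6 - 8*w)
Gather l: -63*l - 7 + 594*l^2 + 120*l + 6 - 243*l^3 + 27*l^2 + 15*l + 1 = -243*l^3 + 621*l^2 + 72*l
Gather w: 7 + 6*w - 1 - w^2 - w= -w^2 + 5*w + 6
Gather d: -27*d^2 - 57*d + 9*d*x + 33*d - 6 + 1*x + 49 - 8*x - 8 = -27*d^2 + d*(9*x - 24) - 7*x + 35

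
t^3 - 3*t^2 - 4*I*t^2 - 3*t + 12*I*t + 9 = (t - 3)*(t - 3*I)*(t - I)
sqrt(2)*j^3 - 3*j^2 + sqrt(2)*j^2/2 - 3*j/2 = j*(j - 3*sqrt(2)/2)*(sqrt(2)*j + sqrt(2)/2)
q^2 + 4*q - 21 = (q - 3)*(q + 7)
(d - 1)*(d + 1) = d^2 - 1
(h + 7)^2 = h^2 + 14*h + 49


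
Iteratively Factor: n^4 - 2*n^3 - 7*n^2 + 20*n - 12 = (n - 1)*(n^3 - n^2 - 8*n + 12) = (n - 2)*(n - 1)*(n^2 + n - 6) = (n - 2)*(n - 1)*(n + 3)*(n - 2)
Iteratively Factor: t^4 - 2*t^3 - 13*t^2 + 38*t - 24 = (t + 4)*(t^3 - 6*t^2 + 11*t - 6) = (t - 3)*(t + 4)*(t^2 - 3*t + 2) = (t - 3)*(t - 1)*(t + 4)*(t - 2)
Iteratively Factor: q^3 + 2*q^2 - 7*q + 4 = (q - 1)*(q^2 + 3*q - 4) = (q - 1)^2*(q + 4)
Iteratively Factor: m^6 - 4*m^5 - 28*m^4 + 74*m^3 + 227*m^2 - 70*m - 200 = (m - 5)*(m^5 + m^4 - 23*m^3 - 41*m^2 + 22*m + 40) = (m - 5)*(m + 2)*(m^4 - m^3 - 21*m^2 + m + 20) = (m - 5)*(m - 1)*(m + 2)*(m^3 - 21*m - 20) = (m - 5)^2*(m - 1)*(m + 2)*(m^2 + 5*m + 4) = (m - 5)^2*(m - 1)*(m + 2)*(m + 4)*(m + 1)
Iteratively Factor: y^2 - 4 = (y + 2)*(y - 2)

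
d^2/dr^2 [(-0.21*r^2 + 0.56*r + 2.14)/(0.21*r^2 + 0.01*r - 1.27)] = (0.050274*r^3 + 0.230202*r^2 + 0.923076*r + 0.47871)/(0.009261*r^6 + 0.001323*r^5 - 0.167958*r^4 - 0.016001*r^3 + 1.015746*r^2 + 0.048387*r - 2.048383)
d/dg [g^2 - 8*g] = 2*g - 8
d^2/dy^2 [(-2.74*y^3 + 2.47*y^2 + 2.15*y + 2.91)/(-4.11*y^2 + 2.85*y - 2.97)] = (5.6843418860808e-14*y^5 + 1.13686837721616e-13*y^4 - 152.882136*y^3 - 253.189152*y^2 + 506.999736*y - 56.202552)/(69.426531*y^6 - 144.427455*y^5 + 250.659036*y^4 - 231.883695*y^3 + 181.133172*y^2 - 75.418695*y + 26.198073)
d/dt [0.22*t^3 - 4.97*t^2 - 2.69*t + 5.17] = 0.66*t^2 - 9.94*t - 2.69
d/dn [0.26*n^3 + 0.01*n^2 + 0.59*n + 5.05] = 0.78*n^2 + 0.02*n + 0.59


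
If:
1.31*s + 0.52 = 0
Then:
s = -0.40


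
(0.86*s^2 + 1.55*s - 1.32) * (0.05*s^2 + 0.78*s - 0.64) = 0.043*s^4 + 0.7483*s^3 + 0.5926*s^2 - 2.0216*s + 0.8448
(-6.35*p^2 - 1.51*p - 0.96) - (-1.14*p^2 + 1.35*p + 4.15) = -5.21*p^2 - 2.86*p - 5.11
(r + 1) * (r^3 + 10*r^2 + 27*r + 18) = r^4 + 11*r^3 + 37*r^2 + 45*r + 18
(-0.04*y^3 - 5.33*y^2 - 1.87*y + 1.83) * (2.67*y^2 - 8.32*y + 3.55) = -0.1068*y^5 - 13.8983*y^4 + 39.2107*y^3 + 1.523*y^2 - 21.8641*y + 6.4965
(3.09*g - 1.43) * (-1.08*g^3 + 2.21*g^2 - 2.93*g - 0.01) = -3.3372*g^4 + 8.3733*g^3 - 12.214*g^2 + 4.159*g + 0.0143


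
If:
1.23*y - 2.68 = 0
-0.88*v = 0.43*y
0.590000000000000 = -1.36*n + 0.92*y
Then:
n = 1.04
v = -1.06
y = 2.18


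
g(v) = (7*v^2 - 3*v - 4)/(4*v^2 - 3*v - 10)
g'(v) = (3 - 8*v)*(7*v^2 - 3*v - 4)/(4*v^2 - 3*v - 10)^2 + (14*v - 3)/(4*v^2 - 3*v - 10)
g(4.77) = 2.11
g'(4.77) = -0.16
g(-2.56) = 2.07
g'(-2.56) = 0.41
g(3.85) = 2.34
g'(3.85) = -0.37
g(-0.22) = 0.33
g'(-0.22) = 0.49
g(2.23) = 7.53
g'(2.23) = -26.11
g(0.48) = 0.36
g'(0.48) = -0.32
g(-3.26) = 1.90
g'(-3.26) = 0.15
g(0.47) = 0.37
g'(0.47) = -0.31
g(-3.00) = 1.94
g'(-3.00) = 0.21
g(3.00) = 2.94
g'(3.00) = -1.34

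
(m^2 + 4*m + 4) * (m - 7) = m^3 - 3*m^2 - 24*m - 28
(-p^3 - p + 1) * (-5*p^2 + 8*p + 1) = 5*p^5 - 8*p^4 + 4*p^3 - 13*p^2 + 7*p + 1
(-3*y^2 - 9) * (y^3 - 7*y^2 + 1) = -3*y^5 + 21*y^4 - 9*y^3 + 60*y^2 - 9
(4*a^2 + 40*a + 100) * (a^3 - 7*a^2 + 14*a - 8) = 4*a^5 + 12*a^4 - 124*a^3 - 172*a^2 + 1080*a - 800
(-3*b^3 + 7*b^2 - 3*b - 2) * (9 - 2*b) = 6*b^4 - 41*b^3 + 69*b^2 - 23*b - 18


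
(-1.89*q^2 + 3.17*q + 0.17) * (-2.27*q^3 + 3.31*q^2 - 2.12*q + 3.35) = 4.2903*q^5 - 13.4518*q^4 + 14.1136*q^3 - 12.4892*q^2 + 10.2591*q + 0.5695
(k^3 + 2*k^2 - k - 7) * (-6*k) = -6*k^4 - 12*k^3 + 6*k^2 + 42*k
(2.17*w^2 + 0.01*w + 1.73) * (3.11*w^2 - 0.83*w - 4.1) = 6.7487*w^4 - 1.77*w^3 - 3.525*w^2 - 1.4769*w - 7.093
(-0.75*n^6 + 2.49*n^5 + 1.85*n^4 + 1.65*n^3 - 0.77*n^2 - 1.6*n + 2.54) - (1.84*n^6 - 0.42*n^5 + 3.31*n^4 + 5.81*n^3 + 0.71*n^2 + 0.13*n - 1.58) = -2.59*n^6 + 2.91*n^5 - 1.46*n^4 - 4.16*n^3 - 1.48*n^2 - 1.73*n + 4.12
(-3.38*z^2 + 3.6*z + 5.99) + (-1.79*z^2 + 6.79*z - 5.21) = -5.17*z^2 + 10.39*z + 0.78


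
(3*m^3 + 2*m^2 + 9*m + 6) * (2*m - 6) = 6*m^4 - 14*m^3 + 6*m^2 - 42*m - 36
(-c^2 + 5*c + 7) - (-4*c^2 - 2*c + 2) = 3*c^2 + 7*c + 5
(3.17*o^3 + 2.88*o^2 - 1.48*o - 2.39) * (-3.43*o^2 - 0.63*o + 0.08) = -10.8731*o^5 - 11.8755*o^4 + 3.5156*o^3 + 9.3605*o^2 + 1.3873*o - 0.1912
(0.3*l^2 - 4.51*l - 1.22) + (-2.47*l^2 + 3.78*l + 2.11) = -2.17*l^2 - 0.73*l + 0.89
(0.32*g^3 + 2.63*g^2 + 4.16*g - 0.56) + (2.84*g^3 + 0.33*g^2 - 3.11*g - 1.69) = 3.16*g^3 + 2.96*g^2 + 1.05*g - 2.25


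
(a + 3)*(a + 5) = a^2 + 8*a + 15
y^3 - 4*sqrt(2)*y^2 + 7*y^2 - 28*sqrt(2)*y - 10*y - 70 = (y + 7)*(y - 5*sqrt(2))*(y + sqrt(2))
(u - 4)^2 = u^2 - 8*u + 16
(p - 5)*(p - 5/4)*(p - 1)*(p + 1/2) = p^4 - 27*p^3/4 + 71*p^2/8 - 25/8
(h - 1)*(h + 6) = h^2 + 5*h - 6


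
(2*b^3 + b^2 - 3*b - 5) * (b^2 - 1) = 2*b^5 + b^4 - 5*b^3 - 6*b^2 + 3*b + 5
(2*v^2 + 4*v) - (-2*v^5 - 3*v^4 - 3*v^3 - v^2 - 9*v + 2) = 2*v^5 + 3*v^4 + 3*v^3 + 3*v^2 + 13*v - 2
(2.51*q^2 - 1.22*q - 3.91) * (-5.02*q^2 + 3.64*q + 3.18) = -12.6002*q^4 + 15.2608*q^3 + 23.1692*q^2 - 18.112*q - 12.4338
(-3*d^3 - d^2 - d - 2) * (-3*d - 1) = 9*d^4 + 6*d^3 + 4*d^2 + 7*d + 2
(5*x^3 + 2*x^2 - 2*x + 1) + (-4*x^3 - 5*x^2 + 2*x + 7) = x^3 - 3*x^2 + 8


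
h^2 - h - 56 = (h - 8)*(h + 7)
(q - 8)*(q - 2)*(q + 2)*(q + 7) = q^4 - q^3 - 60*q^2 + 4*q + 224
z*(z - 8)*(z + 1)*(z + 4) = z^4 - 3*z^3 - 36*z^2 - 32*z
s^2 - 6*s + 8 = (s - 4)*(s - 2)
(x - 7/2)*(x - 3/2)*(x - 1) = x^3 - 6*x^2 + 41*x/4 - 21/4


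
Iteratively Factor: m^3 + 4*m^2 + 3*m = (m + 1)*(m^2 + 3*m) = (m + 1)*(m + 3)*(m)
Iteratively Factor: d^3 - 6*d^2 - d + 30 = (d - 3)*(d^2 - 3*d - 10) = (d - 3)*(d + 2)*(d - 5)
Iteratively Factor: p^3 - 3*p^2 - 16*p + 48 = (p - 3)*(p^2 - 16) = (p - 3)*(p + 4)*(p - 4)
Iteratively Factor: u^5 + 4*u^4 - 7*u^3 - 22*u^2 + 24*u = (u - 2)*(u^4 + 6*u^3 + 5*u^2 - 12*u) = u*(u - 2)*(u^3 + 6*u^2 + 5*u - 12) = u*(u - 2)*(u - 1)*(u^2 + 7*u + 12) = u*(u - 2)*(u - 1)*(u + 3)*(u + 4)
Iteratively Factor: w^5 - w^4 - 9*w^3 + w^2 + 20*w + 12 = (w + 1)*(w^4 - 2*w^3 - 7*w^2 + 8*w + 12) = (w - 2)*(w + 1)*(w^3 - 7*w - 6) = (w - 3)*(w - 2)*(w + 1)*(w^2 + 3*w + 2) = (w - 3)*(w - 2)*(w + 1)*(w + 2)*(w + 1)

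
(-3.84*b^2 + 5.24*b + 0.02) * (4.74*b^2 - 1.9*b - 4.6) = -18.2016*b^4 + 32.1336*b^3 + 7.8028*b^2 - 24.142*b - 0.092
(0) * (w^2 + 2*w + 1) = 0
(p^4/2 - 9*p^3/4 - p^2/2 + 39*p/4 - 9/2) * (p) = p^5/2 - 9*p^4/4 - p^3/2 + 39*p^2/4 - 9*p/2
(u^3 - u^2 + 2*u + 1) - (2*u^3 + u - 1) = -u^3 - u^2 + u + 2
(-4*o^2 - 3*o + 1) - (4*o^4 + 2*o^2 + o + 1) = -4*o^4 - 6*o^2 - 4*o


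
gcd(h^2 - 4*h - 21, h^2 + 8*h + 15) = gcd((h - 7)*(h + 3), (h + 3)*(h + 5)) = h + 3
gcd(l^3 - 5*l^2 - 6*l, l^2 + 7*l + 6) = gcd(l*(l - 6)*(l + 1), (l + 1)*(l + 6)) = l + 1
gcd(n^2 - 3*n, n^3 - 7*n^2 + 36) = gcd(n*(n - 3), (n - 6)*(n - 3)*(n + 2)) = n - 3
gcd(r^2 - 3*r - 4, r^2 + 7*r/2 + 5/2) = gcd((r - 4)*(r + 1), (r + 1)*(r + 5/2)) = r + 1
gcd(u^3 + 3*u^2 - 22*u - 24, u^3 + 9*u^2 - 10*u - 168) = u^2 + 2*u - 24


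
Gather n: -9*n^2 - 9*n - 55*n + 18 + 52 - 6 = -9*n^2 - 64*n + 64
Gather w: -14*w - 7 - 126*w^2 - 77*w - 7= -126*w^2 - 91*w - 14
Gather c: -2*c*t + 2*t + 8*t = -2*c*t + 10*t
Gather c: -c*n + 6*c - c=c*(5 - n)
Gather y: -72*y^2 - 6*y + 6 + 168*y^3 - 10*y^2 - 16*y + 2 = 168*y^3 - 82*y^2 - 22*y + 8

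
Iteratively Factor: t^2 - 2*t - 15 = (t + 3)*(t - 5)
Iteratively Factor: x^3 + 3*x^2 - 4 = (x + 2)*(x^2 + x - 2) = (x - 1)*(x + 2)*(x + 2)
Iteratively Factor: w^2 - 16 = (w + 4)*(w - 4)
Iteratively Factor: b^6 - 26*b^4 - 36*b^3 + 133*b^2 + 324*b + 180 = (b + 1)*(b^5 - b^4 - 25*b^3 - 11*b^2 + 144*b + 180) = (b + 1)*(b + 2)*(b^4 - 3*b^3 - 19*b^2 + 27*b + 90) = (b - 5)*(b + 1)*(b + 2)*(b^3 + 2*b^2 - 9*b - 18) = (b - 5)*(b + 1)*(b + 2)^2*(b^2 - 9) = (b - 5)*(b - 3)*(b + 1)*(b + 2)^2*(b + 3)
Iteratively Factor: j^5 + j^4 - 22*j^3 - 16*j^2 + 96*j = (j + 3)*(j^4 - 2*j^3 - 16*j^2 + 32*j) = j*(j + 3)*(j^3 - 2*j^2 - 16*j + 32) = j*(j + 3)*(j + 4)*(j^2 - 6*j + 8) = j*(j - 2)*(j + 3)*(j + 4)*(j - 4)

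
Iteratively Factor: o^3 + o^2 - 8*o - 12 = (o + 2)*(o^2 - o - 6) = (o - 3)*(o + 2)*(o + 2)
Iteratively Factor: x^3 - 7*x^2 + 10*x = (x - 5)*(x^2 - 2*x) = (x - 5)*(x - 2)*(x)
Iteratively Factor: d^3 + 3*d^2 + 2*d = (d + 2)*(d^2 + d) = d*(d + 2)*(d + 1)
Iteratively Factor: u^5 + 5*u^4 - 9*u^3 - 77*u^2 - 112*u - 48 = (u + 3)*(u^4 + 2*u^3 - 15*u^2 - 32*u - 16) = (u - 4)*(u + 3)*(u^3 + 6*u^2 + 9*u + 4) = (u - 4)*(u + 1)*(u + 3)*(u^2 + 5*u + 4) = (u - 4)*(u + 1)^2*(u + 3)*(u + 4)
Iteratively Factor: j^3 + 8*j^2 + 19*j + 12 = (j + 4)*(j^2 + 4*j + 3) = (j + 3)*(j + 4)*(j + 1)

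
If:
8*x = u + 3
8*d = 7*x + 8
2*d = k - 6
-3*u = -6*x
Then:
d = 23/16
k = 71/8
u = 1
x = 1/2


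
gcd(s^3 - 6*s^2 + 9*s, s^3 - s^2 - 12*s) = s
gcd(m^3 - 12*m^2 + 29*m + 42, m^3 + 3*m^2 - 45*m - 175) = m - 7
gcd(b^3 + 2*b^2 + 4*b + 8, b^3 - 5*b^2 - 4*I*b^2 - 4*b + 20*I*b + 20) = b - 2*I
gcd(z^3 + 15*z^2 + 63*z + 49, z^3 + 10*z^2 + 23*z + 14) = z^2 + 8*z + 7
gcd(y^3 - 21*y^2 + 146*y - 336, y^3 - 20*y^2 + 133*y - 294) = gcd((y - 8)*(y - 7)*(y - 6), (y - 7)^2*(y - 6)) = y^2 - 13*y + 42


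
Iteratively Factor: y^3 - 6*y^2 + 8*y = (y - 4)*(y^2 - 2*y) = y*(y - 4)*(y - 2)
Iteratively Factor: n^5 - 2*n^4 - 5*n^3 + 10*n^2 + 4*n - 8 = (n - 1)*(n^4 - n^3 - 6*n^2 + 4*n + 8) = (n - 1)*(n + 1)*(n^3 - 2*n^2 - 4*n + 8) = (n - 2)*(n - 1)*(n + 1)*(n^2 - 4) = (n - 2)^2*(n - 1)*(n + 1)*(n + 2)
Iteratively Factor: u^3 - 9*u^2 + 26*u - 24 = (u - 2)*(u^2 - 7*u + 12) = (u - 4)*(u - 2)*(u - 3)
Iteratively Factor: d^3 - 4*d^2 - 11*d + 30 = (d - 2)*(d^2 - 2*d - 15) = (d - 2)*(d + 3)*(d - 5)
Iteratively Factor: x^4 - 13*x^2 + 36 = (x + 3)*(x^3 - 3*x^2 - 4*x + 12) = (x + 2)*(x + 3)*(x^2 - 5*x + 6) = (x - 3)*(x + 2)*(x + 3)*(x - 2)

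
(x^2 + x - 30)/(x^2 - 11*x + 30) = (x + 6)/(x - 6)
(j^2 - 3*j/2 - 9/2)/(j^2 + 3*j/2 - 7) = (2*j^2 - 3*j - 9)/(2*j^2 + 3*j - 14)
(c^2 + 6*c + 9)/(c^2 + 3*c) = (c + 3)/c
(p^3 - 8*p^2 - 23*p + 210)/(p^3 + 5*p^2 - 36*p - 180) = (p - 7)/(p + 6)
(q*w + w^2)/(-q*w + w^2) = (-q - w)/(q - w)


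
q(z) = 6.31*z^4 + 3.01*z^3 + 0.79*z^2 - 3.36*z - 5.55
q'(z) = 25.24*z^3 + 9.03*z^2 + 1.58*z - 3.36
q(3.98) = 1766.65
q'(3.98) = 1737.22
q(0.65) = -5.45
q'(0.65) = 8.41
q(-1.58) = 29.18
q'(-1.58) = -82.87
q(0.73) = -4.62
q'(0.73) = 12.42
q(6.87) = 15040.45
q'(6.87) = 8617.57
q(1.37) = 21.30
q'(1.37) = 80.65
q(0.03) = -5.65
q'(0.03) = -3.30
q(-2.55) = 225.05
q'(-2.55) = -367.19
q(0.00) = -5.55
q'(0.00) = -3.36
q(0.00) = -5.55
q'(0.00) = -3.36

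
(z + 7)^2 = z^2 + 14*z + 49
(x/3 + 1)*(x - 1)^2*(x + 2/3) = x^4/3 + 5*x^3/9 - 13*x^2/9 - x/9 + 2/3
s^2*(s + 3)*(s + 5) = s^4 + 8*s^3 + 15*s^2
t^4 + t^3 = t^3*(t + 1)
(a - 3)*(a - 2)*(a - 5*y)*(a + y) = a^4 - 4*a^3*y - 5*a^3 - 5*a^2*y^2 + 20*a^2*y + 6*a^2 + 25*a*y^2 - 24*a*y - 30*y^2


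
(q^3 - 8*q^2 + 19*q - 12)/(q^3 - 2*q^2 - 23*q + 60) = (q - 1)/(q + 5)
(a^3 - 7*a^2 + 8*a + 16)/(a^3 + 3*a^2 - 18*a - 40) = (a^2 - 3*a - 4)/(a^2 + 7*a + 10)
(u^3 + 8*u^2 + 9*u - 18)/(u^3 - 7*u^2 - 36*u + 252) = (u^2 + 2*u - 3)/(u^2 - 13*u + 42)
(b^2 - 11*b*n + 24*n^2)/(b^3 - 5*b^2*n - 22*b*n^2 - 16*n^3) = (b - 3*n)/(b^2 + 3*b*n + 2*n^2)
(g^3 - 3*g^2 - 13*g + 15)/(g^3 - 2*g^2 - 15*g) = (g - 1)/g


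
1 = 1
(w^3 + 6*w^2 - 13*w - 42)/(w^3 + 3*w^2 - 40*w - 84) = (w - 3)/(w - 6)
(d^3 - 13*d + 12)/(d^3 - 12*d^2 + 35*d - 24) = (d + 4)/(d - 8)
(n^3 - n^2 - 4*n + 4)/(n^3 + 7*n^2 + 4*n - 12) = (n - 2)/(n + 6)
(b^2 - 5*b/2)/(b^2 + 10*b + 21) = b*(2*b - 5)/(2*(b^2 + 10*b + 21))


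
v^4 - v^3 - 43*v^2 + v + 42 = (v - 7)*(v - 1)*(v + 1)*(v + 6)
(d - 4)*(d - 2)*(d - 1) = d^3 - 7*d^2 + 14*d - 8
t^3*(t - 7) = t^4 - 7*t^3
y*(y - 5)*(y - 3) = y^3 - 8*y^2 + 15*y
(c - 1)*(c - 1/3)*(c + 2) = c^3 + 2*c^2/3 - 7*c/3 + 2/3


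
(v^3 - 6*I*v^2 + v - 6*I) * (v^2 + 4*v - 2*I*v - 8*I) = v^5 + 4*v^4 - 8*I*v^4 - 11*v^3 - 32*I*v^3 - 44*v^2 - 8*I*v^2 - 12*v - 32*I*v - 48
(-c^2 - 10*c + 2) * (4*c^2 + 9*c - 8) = -4*c^4 - 49*c^3 - 74*c^2 + 98*c - 16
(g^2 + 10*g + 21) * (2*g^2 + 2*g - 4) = 2*g^4 + 22*g^3 + 58*g^2 + 2*g - 84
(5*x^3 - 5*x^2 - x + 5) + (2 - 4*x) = 5*x^3 - 5*x^2 - 5*x + 7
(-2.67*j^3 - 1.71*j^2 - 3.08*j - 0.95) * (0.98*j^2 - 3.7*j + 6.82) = -2.6166*j^5 + 8.2032*j^4 - 14.9008*j^3 - 1.1972*j^2 - 17.4906*j - 6.479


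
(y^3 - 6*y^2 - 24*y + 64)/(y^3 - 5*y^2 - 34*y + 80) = (y + 4)/(y + 5)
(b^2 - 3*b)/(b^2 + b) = (b - 3)/(b + 1)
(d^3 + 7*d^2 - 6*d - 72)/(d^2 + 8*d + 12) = (d^2 + d - 12)/(d + 2)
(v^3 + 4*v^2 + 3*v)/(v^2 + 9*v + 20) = v*(v^2 + 4*v + 3)/(v^2 + 9*v + 20)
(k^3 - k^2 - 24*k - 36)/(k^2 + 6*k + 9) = (k^2 - 4*k - 12)/(k + 3)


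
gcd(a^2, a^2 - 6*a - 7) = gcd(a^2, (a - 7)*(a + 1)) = 1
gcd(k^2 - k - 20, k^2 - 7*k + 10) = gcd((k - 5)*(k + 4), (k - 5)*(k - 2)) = k - 5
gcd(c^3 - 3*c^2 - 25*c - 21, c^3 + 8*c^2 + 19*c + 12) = c^2 + 4*c + 3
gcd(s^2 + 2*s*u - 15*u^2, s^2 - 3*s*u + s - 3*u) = s - 3*u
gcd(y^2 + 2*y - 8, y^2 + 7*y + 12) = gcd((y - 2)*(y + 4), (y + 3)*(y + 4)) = y + 4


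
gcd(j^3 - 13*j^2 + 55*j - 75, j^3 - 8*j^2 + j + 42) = j - 3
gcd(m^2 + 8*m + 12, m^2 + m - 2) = m + 2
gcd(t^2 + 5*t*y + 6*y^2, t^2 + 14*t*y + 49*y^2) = 1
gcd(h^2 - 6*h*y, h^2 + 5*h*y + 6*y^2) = 1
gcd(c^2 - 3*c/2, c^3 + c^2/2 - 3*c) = c^2 - 3*c/2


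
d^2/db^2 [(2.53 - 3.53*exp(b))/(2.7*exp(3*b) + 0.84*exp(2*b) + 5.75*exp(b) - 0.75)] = (-102.9348*exp(6*b) + 141.97518*exp(5*b) + 279.840672*exp(4*b) + 9.81982199999993*exp(3*b) + 69.42555*exp(2*b) + 74.8006*exp(b) + 8.925)*exp(b)/(19.683*exp(9*b) + 18.3708*exp(8*b) + 131.46786*exp(7*b) + 62.436204*exp(6*b) + 269.77185*exp(5*b) + 11.8674*exp(4*b) + 172.930625*exp(3*b) - 72.973125*exp(2*b) + 9.703125*exp(b) - 0.421875)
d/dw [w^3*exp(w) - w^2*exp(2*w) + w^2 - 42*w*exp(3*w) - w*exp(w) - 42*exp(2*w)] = w^3*exp(w) - 2*w^2*exp(2*w) + 3*w^2*exp(w) - 126*w*exp(3*w) - 2*w*exp(2*w) - w*exp(w) + 2*w - 42*exp(3*w) - 84*exp(2*w) - exp(w)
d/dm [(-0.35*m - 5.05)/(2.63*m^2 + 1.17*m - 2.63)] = (0.9205*m^2 + 26.563*m + 6.829)/(6.9169*m^4 + 6.1542*m^3 - 12.4649*m^2 - 6.1542*m + 6.9169)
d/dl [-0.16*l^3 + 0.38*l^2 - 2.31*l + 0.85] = -0.48*l^2 + 0.76*l - 2.31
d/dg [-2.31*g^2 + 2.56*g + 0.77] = 2.56 - 4.62*g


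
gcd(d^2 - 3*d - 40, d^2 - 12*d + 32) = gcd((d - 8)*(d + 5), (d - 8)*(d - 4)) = d - 8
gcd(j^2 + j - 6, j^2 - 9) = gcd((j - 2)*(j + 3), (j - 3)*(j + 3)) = j + 3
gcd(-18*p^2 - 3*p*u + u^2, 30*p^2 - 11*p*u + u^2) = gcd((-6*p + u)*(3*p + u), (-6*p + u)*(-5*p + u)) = 6*p - u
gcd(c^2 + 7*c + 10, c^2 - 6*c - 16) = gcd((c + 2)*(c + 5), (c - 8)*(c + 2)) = c + 2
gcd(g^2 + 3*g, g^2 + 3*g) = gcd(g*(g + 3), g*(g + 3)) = g^2 + 3*g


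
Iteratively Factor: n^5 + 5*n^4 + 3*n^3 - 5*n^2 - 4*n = (n + 1)*(n^4 + 4*n^3 - n^2 - 4*n) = (n + 1)^2*(n^3 + 3*n^2 - 4*n) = (n - 1)*(n + 1)^2*(n^2 + 4*n) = (n - 1)*(n + 1)^2*(n + 4)*(n)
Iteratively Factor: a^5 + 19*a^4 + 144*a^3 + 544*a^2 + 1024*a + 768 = (a + 4)*(a^4 + 15*a^3 + 84*a^2 + 208*a + 192) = (a + 4)^2*(a^3 + 11*a^2 + 40*a + 48) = (a + 4)^3*(a^2 + 7*a + 12) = (a + 3)*(a + 4)^3*(a + 4)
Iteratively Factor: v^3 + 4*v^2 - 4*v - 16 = (v + 2)*(v^2 + 2*v - 8) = (v - 2)*(v + 2)*(v + 4)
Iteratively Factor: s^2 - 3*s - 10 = (s + 2)*(s - 5)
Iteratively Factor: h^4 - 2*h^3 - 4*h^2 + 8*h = (h + 2)*(h^3 - 4*h^2 + 4*h) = h*(h + 2)*(h^2 - 4*h + 4) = h*(h - 2)*(h + 2)*(h - 2)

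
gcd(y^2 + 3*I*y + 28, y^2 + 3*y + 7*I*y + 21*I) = y + 7*I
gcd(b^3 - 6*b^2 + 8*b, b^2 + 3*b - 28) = b - 4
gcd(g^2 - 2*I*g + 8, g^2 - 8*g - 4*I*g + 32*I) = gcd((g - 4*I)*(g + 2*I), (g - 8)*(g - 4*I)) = g - 4*I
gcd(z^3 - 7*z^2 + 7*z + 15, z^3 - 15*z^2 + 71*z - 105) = z^2 - 8*z + 15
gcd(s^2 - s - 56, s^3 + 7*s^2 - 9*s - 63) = s + 7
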